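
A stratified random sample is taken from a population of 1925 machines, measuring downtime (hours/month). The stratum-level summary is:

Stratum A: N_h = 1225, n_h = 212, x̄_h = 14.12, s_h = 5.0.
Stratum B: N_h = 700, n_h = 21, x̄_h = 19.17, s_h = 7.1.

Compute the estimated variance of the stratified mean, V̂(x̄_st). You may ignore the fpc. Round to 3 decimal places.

V̂(x̄_st) = Σ W_h² s_h²/n_h, with W_h = N_h/N and N = 1925:
  stratum A: (1225/1925)²·5.0²/212 = 0.0477546
  stratum B: (700/1925)²·7.1²/21 = 0.317418
V̂(x̄_st) = 0.365173

V̂(x̄_st) ≈ 0.365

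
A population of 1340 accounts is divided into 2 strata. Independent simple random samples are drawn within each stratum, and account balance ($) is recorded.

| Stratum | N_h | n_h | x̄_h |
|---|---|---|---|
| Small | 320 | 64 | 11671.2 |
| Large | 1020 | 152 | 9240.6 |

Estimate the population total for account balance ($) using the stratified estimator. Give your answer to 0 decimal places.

τ̂_st = Σ N_h x̄_h = 320·11671.2 + 1020·9240.6 = 13160196

τ̂_st ≈ 13160196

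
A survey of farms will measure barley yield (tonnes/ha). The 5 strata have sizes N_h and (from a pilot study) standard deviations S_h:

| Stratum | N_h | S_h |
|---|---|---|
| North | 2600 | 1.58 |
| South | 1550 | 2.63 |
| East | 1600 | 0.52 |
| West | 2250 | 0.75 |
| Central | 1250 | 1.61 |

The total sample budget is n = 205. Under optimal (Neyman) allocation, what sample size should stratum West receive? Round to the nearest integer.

Neyman allocation: n_h = n · N_h S_h / Σ N_i S_i, with n = 205.
  stratum North: N_h·S_h = 2600·1.58 = 4108.00
  stratum South: N_h·S_h = 1550·2.63 = 4076.50
  stratum East: N_h·S_h = 1600·0.52 = 832.00
  stratum West: N_h·S_h = 2250·0.75 = 1687.50
  stratum Central: N_h·S_h = 1250·1.61 = 2012.50
Σ N_h S_h = 12716.50
n for stratum West = 205·1687.50/12716.50 = 27.204 → 27

27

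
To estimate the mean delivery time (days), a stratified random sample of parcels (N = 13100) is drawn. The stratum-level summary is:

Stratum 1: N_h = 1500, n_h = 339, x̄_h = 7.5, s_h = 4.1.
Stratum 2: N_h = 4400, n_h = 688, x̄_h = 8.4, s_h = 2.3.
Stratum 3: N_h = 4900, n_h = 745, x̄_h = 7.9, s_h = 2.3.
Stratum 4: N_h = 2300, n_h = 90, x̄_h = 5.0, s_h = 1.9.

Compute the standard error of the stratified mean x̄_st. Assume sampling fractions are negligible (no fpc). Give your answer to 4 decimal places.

V̂(x̄_st) = Σ W_h² s_h²/n_h, with W_h = N_h/N and N = 13100:
  stratum 1: (1500/13100)²·4.1²/339 = 0.000650142
  stratum 2: (4400/13100)²·2.3²/688 = 0.000867421
  stratum 3: (4900/13100)²·2.3²/745 = 0.000993457
  stratum 4: (2300/13100)²·1.9²/90 = 0.00123645
V̂(x̄_st) = 0.00374747
SE(x̄_st) = √0.00374747 = 0.0612166

SE(x̄_st) ≈ 0.0612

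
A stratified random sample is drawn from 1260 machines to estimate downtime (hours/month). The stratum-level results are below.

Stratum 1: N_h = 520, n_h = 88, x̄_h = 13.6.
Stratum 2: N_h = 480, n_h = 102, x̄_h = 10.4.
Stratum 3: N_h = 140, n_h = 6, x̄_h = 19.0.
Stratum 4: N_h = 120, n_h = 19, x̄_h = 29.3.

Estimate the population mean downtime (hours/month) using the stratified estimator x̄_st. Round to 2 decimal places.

N = Σ N_h = 1260. Stratum weights W_h = N_h/N.
x̄_st = (520·13.6 + 480·10.4 + 140·19.0 + 120·29.3) / 1260 = 14.4762

x̄_st ≈ 14.48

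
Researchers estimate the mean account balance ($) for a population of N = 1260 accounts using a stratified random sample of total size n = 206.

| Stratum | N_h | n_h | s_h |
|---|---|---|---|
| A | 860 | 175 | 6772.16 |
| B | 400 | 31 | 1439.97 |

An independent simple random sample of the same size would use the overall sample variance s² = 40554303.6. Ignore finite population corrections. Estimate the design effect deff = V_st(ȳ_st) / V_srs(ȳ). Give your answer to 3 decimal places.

deff ≈ 0.654

V̂(ȳ_st) = Σ W_h² s_h²/n_h, with W_h = N_h/N and N = 1260:
  stratum A: (860/1260)²·6772.16²/175 = 122088
  stratum B: (400/1260)²·1439.97²/31 = 6741
V_st = 128829
V_srs = s²/n = 40554303.6/206 = 196866
deff = V_st / V_srs = 128829/196866 = 0.6544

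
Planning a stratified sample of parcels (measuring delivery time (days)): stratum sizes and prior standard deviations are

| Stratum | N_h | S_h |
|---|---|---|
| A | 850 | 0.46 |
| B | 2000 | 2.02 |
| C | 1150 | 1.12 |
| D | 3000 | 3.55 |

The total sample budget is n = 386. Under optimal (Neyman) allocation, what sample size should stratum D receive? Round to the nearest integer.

251

Neyman allocation: n_h = n · N_h S_h / Σ N_i S_i, with n = 386.
  stratum A: N_h·S_h = 850·0.46 = 391.00
  stratum B: N_h·S_h = 2000·2.02 = 4040.00
  stratum C: N_h·S_h = 1150·1.12 = 1288.00
  stratum D: N_h·S_h = 3000·3.55 = 10650.00
Σ N_h S_h = 16369.00
n for stratum D = 386·10650.00/16369.00 = 251.139 → 251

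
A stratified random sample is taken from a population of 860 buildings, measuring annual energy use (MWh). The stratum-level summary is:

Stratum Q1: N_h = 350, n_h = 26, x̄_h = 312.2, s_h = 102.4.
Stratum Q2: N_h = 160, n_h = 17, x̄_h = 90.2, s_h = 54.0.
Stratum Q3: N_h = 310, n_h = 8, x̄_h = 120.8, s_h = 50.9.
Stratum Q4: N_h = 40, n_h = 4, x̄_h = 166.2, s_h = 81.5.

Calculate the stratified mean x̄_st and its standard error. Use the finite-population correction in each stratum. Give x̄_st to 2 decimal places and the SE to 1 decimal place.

x̄_st = Σ W_h x̄_h = (350·312.2 + 160·90.2 + 310·120.8 + 40·166.2)/860 = 195.11395
V̂(x̄_st) = Σ W_h² (1 − n_h/N_h) s_h²/n_h, with W_h = N_h/N and N = 860:
  stratum Q1: (350/860)²·(1 − 26/350)·102.4²/26 = 61.8362
  stratum Q2: (160/860)²·(1 − 17/160)·54.0²/17 = 5.30637
  stratum Q3: (310/860)²·(1 − 8/310)·50.9²/8 = 40.9937
  stratum Q4: (40/860)²·(1 − 4/40)·81.5²/4 = 3.23311
V̂(x̄_st) = 111.369
SE(x̄_st) = √111.369 = 10.5532

x̄_st ≈ 195.11, SE ≈ 10.6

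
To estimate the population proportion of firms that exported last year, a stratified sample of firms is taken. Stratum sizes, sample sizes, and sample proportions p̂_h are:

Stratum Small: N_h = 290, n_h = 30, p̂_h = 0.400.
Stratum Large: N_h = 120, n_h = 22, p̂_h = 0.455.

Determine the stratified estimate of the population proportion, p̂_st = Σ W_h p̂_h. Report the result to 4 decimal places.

N = 410; stratum weights W_h = N_h/N.
p̂_st = Σ W_h p̂_h = (290·0.400 + 120·0.455)/410 = 0.41610

p̂_st ≈ 0.4161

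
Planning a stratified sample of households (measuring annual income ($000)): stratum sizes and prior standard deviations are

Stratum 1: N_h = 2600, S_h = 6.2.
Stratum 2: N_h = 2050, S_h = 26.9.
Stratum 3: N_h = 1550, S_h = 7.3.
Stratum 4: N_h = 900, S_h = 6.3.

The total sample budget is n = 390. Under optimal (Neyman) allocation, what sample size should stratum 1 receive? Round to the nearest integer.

Neyman allocation: n_h = n · N_h S_h / Σ N_i S_i, with n = 390.
  stratum 1: N_h·S_h = 2600·6.2 = 16120.00
  stratum 2: N_h·S_h = 2050·26.9 = 55145.00
  stratum 3: N_h·S_h = 1550·7.3 = 11315.00
  stratum 4: N_h·S_h = 900·6.3 = 5670.00
Σ N_h S_h = 88250.00
n for stratum 1 = 390·16120.00/88250.00 = 71.239 → 71

71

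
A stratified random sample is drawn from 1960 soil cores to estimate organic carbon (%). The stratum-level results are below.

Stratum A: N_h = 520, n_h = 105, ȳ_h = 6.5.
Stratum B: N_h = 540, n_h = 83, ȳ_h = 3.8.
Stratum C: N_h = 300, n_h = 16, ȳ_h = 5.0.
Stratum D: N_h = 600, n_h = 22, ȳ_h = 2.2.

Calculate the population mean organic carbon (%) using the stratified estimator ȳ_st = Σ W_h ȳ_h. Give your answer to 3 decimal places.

ȳ_st ≈ 4.210

N = Σ N_h = 1960. Stratum weights W_h = N_h/N.
ȳ_st = (520·6.5 + 540·3.8 + 300·5.0 + 600·2.2) / 1960 = 4.21020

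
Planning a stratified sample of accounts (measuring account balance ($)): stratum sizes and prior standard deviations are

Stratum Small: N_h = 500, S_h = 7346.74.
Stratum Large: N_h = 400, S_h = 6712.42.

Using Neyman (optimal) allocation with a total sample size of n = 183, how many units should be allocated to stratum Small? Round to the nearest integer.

106

Neyman allocation: n_h = n · N_h S_h / Σ N_i S_i, with n = 183.
  stratum Small: N_h·S_h = 500·7346.74 = 3673370.00
  stratum Large: N_h·S_h = 400·6712.42 = 2684968.00
Σ N_h S_h = 6358338.00
n for stratum Small = 183·3673370.00/6358338.00 = 105.724 → 106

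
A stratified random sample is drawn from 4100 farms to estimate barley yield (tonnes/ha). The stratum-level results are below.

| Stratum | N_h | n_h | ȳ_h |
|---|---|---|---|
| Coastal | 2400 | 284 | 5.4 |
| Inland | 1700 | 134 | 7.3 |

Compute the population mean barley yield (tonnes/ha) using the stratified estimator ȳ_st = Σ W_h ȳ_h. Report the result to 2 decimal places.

ȳ_st ≈ 6.19

N = Σ N_h = 4100. Stratum weights W_h = N_h/N.
ȳ_st = (2400·5.4 + 1700·7.3) / 4100 = 6.1878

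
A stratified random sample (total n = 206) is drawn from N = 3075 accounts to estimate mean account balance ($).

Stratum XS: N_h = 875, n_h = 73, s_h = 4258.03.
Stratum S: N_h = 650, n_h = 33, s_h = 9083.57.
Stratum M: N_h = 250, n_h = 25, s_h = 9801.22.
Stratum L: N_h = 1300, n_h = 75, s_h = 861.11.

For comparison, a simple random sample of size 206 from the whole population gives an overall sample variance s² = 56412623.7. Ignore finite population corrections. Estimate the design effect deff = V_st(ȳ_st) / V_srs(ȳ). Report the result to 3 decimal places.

V̂(ȳ_st) = Σ W_h² s_h²/n_h, with W_h = N_h/N and N = 3075:
  stratum XS: (875/3075)²·4258.03²/73 = 20110.4
  stratum S: (650/3075)²·9083.57²/33 = 111721
  stratum M: (250/3075)²·9801.22²/25 = 25398.6
  stratum L: (1300/3075)²·861.11²/75 = 1767.06
V_st = 158997
V_srs = s²/n = 56412623.7/206 = 273848
deff = V_st / V_srs = 158997/273848 = 0.5806

deff ≈ 0.581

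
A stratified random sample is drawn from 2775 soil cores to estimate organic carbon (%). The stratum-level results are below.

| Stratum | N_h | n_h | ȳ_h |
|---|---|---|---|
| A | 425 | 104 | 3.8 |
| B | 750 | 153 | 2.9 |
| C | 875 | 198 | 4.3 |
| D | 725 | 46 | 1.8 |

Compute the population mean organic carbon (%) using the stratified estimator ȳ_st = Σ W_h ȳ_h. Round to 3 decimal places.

ȳ_st ≈ 3.192

N = Σ N_h = 2775. Stratum weights W_h = N_h/N.
ȳ_st = (425·3.8 + 750·2.9 + 875·4.3 + 725·1.8) / 2775 = 3.19189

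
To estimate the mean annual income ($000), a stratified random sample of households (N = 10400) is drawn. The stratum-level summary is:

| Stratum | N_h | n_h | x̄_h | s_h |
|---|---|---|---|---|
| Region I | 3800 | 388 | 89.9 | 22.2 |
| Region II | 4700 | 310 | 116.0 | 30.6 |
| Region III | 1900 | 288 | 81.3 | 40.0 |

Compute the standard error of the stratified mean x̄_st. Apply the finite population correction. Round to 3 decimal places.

V̂(x̄_st) = Σ W_h² (1 − n_h/N_h) s_h²/n_h, with W_h = N_h/N and N = 10400:
  stratum Region I: (3800/10400)²·(1 − 388/3800)·22.2²/388 = 0.152265
  stratum Region II: (4700/10400)²·(1 − 310/4700)·30.6²/310 = 0.576205
  stratum Region III: (1900/10400)²·(1 − 288/1900)·40.0²/288 = 0.157318
V̂(x̄_st) = 0.885788
SE(x̄_st) = √0.885788 = 0.941163

SE(x̄_st) ≈ 0.941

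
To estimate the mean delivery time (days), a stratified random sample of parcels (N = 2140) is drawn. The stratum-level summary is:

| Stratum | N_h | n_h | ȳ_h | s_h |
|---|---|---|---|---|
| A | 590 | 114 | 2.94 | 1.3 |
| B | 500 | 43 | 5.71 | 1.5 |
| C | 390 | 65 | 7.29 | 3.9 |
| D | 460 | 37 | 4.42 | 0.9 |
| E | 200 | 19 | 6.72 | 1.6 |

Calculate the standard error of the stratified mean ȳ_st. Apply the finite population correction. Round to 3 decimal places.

SE(ȳ_st) ≈ 0.110

V̂(ȳ_st) = Σ W_h² (1 − n_h/N_h) s_h²/n_h, with W_h = N_h/N and N = 2140:
  stratum A: (590/2140)²·(1 − 114/590)·1.3²/114 = 0.000909103
  stratum B: (500/2140)²·(1 − 43/500)·1.5²/43 = 0.00261079
  stratum C: (390/2140)²·(1 − 65/390)·3.9²/65 = 0.00647644
  stratum D: (460/2140)²·(1 − 37/460)·0.9²/37 = 0.000930152
  stratum E: (200/2140)²·(1 − 19/200)·1.6²/19 = 0.00106504
V̂(ȳ_st) = 0.0119915
SE(ȳ_st) = √0.0119915 = 0.109506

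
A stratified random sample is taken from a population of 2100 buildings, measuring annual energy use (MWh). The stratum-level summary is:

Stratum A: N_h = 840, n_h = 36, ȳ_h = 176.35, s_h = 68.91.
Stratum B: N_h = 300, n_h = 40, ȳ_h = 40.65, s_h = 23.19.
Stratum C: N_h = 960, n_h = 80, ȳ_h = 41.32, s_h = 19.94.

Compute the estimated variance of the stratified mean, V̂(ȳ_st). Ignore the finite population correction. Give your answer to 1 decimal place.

V̂(ȳ_st) = Σ W_h² s_h²/n_h, with W_h = N_h/N and N = 2100:
  stratum A: (840/2100)²·68.91²/36 = 21.1048
  stratum B: (300/2100)²·23.19²/40 = 0.274376
  stratum C: (960/2100)²·19.94²/80 = 1.03864
V̂(ȳ_st) = 22.4178

V̂(ȳ_st) ≈ 22.4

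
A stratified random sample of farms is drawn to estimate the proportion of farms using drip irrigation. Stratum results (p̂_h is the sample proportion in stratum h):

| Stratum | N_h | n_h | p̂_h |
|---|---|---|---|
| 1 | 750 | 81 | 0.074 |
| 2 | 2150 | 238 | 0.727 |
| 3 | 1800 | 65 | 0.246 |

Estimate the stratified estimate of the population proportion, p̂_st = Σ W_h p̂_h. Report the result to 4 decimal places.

p̂_st ≈ 0.4386

N = 4700; stratum weights W_h = N_h/N.
p̂_st = Σ W_h p̂_h = (750·0.074 + 2150·0.727 + 1800·0.246)/4700 = 0.43859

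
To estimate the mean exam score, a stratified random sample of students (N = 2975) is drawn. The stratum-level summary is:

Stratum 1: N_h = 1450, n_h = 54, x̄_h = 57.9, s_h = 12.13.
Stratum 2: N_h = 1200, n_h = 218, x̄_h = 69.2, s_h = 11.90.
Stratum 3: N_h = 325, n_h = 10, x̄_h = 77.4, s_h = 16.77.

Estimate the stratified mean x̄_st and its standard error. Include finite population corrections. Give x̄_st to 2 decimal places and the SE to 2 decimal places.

x̄_st ≈ 64.59, SE ≈ 1.02

x̄_st = Σ W_h x̄_h = (1450·57.9 + 1200·69.2 + 325·77.4)/2975 = 64.58824
V̂(x̄_st) = Σ W_h² (1 − n_h/N_h) s_h²/n_h, with W_h = N_h/N and N = 2975:
  stratum 1: (1450/2975)²·(1 − 54/1450)·12.13²/54 = 0.623171
  stratum 2: (1200/2975)²·(1 − 218/1200)·11.90²/218 = 0.0864881
  stratum 3: (325/2975)²·(1 − 10/325)·16.77²/10 = 0.325302
V̂(x̄_st) = 1.03496
SE(x̄_st) = √1.03496 = 1.01733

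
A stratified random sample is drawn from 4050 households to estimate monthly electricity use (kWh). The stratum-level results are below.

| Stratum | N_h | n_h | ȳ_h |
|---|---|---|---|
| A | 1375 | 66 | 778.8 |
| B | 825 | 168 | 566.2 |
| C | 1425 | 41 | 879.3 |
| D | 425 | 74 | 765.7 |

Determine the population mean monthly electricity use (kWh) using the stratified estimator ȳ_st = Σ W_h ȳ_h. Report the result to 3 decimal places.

N = Σ N_h = 4050. Stratum weights W_h = N_h/N.
ȳ_st = (1375·778.8 + 825·566.2 + 1425·879.3 + 425·765.7) / 4050 = 769.47901

ȳ_st ≈ 769.479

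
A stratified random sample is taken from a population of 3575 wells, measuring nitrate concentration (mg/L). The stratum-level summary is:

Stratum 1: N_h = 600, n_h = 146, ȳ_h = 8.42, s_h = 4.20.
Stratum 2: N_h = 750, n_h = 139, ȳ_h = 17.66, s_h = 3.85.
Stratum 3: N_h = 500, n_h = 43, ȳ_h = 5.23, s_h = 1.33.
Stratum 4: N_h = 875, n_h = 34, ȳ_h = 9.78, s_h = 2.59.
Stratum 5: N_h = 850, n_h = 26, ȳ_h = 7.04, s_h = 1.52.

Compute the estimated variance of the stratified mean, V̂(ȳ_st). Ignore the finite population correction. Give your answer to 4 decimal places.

V̂(ȳ_st) = Σ W_h² s_h²/n_h, with W_h = N_h/N and N = 3575:
  stratum 1: (600/3575)²·4.20²/146 = 0.00340327
  stratum 2: (750/3575)²·3.85²/139 = 0.00469329
  stratum 3: (500/3575)²·1.33²/43 = 0.000804679
  stratum 4: (875/3575)²·2.59²/34 = 0.0118191
  stratum 5: (850/3575)²·1.52²/26 = 0.00502342
V̂(ȳ_st) = 0.0257438

V̂(ȳ_st) ≈ 0.0257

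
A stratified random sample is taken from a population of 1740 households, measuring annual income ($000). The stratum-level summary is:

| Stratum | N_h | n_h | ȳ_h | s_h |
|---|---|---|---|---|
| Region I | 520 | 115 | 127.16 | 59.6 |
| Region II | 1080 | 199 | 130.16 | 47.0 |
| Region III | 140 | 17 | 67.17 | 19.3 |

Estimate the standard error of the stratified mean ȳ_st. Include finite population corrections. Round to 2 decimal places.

V̂(ȳ_st) = Σ W_h² (1 − n_h/N_h) s_h²/n_h, with W_h = N_h/N and N = 1740:
  stratum Region I: (520/1740)²·(1 − 115/520)·59.6²/115 = 2.14859
  stratum Region II: (1080/1740)²·(1 − 199/1080)·47.0²/199 = 3.48854
  stratum Region III: (140/1740)²·(1 − 17/140)·19.3²/17 = 0.124624
V̂(ȳ_st) = 5.76176
SE(ȳ_st) = √5.76176 = 2.40037

SE(ȳ_st) ≈ 2.40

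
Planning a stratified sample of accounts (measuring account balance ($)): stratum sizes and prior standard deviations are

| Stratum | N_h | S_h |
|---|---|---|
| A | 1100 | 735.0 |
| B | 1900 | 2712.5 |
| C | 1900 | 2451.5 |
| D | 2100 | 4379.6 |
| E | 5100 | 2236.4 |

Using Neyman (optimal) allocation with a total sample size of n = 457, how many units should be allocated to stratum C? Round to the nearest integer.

68

Neyman allocation: n_h = n · N_h S_h / Σ N_i S_i, with n = 457.
  stratum A: N_h·S_h = 1100·735.0 = 808500.00
  stratum B: N_h·S_h = 1900·2712.5 = 5153750.00
  stratum C: N_h·S_h = 1900·2451.5 = 4657850.00
  stratum D: N_h·S_h = 2100·4379.6 = 9197160.00
  stratum E: N_h·S_h = 5100·2236.4 = 11405640.00
Σ N_h S_h = 31222900.00
n for stratum C = 457·4657850.00/31222900.00 = 68.176 → 68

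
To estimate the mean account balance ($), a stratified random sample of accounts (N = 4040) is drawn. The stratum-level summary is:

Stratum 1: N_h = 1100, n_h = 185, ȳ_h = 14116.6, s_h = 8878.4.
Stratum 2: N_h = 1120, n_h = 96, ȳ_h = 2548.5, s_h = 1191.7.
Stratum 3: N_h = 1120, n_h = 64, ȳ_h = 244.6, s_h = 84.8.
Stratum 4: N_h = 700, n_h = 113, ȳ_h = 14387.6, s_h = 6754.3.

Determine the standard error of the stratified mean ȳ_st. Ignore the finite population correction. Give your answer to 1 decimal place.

SE(ȳ_st) ≈ 211.8

V̂(ȳ_st) = Σ W_h² s_h²/n_h, with W_h = N_h/N and N = 4040:
  stratum 1: (1100/4040)²·8878.4²/185 = 31587.9
  stratum 2: (1120/4040)²·1191.7²/96 = 1136.94
  stratum 3: (1120/4040)²·84.8²/64 = 8.63545
  stratum 4: (700/4040)²·6754.3²/113 = 12120.4
V̂(ȳ_st) = 44853.8
SE(ȳ_st) = √44853.8 = 211.787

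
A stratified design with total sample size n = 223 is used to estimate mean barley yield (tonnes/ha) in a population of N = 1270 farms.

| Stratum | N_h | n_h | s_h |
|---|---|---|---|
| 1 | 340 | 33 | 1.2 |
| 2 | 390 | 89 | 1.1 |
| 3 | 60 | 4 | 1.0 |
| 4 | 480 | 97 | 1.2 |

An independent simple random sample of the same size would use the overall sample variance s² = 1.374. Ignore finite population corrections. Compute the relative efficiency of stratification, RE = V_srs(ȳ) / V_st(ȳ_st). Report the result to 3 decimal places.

V̂(ȳ_st) = Σ W_h² s_h²/n_h, with W_h = N_h/N and N = 1270:
  stratum 1: (340/1270)²·1.2²/33 = 0.00312751
  stratum 2: (390/1270)²·1.1²/89 = 0.00128209
  stratum 3: (60/1270)²·1.0²/4 = 0.000558001
  stratum 4: (480/1270)²·1.2²/97 = 0.00212063
V_st = 0.00708823
V_srs = s²/n = 1.374/223 = 0.00616143
Relative efficiency = V_srs / V_st = 0.00616143/0.00708823 = 0.8692

RE ≈ 0.869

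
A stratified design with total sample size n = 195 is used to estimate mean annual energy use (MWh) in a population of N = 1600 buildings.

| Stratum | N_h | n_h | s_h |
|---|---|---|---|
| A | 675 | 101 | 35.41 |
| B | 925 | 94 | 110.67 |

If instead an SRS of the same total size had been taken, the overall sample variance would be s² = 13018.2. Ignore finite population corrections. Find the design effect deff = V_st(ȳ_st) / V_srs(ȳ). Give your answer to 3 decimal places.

deff ≈ 0.685

V̂(ȳ_st) = Σ W_h² s_h²/n_h, with W_h = N_h/N and N = 1600:
  stratum A: (675/1600)²·35.41²/101 = 2.20952
  stratum B: (925/1600)²·110.67²/94 = 43.5487
V_st = 45.7582
V_srs = s²/n = 13018.2/195 = 66.76
deff = V_st / V_srs = 45.7582/66.76 = 0.6854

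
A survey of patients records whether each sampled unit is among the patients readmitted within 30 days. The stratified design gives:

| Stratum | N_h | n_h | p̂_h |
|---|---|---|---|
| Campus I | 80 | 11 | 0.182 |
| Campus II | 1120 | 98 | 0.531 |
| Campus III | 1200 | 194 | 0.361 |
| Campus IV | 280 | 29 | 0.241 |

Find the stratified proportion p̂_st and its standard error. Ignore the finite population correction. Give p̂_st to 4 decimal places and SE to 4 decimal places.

N = 2680; stratum weights W_h = N_h/N.
p̂_st = Σ W_h p̂_h = (80·0.182 + 1120·0.531 + 1200·0.361 + 280·0.241)/2680 = 0.41416
V̂(p̂_st) = Σ W_h² p̂_h(1−p̂_h)/(n_h−1):
  stratum Campus I: (80/2680)²·0.182·0.818/10 = 1.32658e-05
  stratum Campus II: (1120/2680)²·0.531·0.469/97 = 0.000448396
  stratum Campus III: (1200/2680)²·0.361·0.639/193 = 0.000239631
  stratum Campus IV: (280/2680)²·0.241·0.759/28 = 7.13095e-05
V̂(p̂_st) = 0.000772603; SE = √V̂ = 0.0277957

p̂_st ≈ 0.4142, SE ≈ 0.0278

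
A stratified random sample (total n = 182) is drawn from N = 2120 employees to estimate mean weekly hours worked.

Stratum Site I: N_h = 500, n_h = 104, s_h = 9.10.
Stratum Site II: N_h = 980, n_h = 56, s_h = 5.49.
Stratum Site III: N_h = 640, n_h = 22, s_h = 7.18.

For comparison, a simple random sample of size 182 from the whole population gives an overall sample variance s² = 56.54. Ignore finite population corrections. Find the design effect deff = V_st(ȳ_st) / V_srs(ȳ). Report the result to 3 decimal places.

deff ≈ 1.200

V̂(ȳ_st) = Σ W_h² s_h²/n_h, with W_h = N_h/N and N = 2120:
  stratum Site I: (500/2120)²·9.10²/104 = 0.0442912
  stratum Site II: (980/2120)²·5.49²/56 = 0.11501
  stratum Site III: (640/2120)²·7.18²/22 = 0.213557
V_st = 0.372859
V_srs = s²/n = 56.54/182 = 0.310659
deff = V_st / V_srs = 0.372859/0.310659 = 1.2002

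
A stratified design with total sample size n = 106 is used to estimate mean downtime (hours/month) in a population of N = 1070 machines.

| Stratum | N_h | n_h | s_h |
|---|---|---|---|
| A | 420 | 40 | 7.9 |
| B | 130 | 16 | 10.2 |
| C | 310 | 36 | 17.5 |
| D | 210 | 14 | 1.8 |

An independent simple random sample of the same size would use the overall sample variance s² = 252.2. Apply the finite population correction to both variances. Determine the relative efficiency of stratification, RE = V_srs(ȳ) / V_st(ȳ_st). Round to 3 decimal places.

RE ≈ 2.278

V̂(ȳ_st) = Σ W_h² (1 − n_h/N_h) s_h²/n_h, with W_h = N_h/N and N = 1070:
  stratum A: (420/1070)²·(1 − 40/420)·7.9²/40 = 0.2175
  stratum B: (130/1070)²·(1 − 16/130)·10.2²/16 = 0.0841707
  stratum C: (310/1070)²·(1 − 36/310)·17.5²/36 = 0.631129
  stratum D: (210/1070)²·(1 − 14/210)·1.8²/14 = 0.00832003
V_st = 0.94112
V_srs = (1 − 106/1070)·252.2/106 = 2.14354
Relative efficiency = V_srs / V_st = 2.14354/0.94112 = 2.2777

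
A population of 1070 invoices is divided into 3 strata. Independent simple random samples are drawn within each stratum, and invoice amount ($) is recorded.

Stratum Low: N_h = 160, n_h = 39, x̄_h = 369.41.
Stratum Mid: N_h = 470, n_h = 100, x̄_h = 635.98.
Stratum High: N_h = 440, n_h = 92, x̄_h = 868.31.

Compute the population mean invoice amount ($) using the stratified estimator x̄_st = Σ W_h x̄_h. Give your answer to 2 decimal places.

x̄_st ≈ 691.66

N = Σ N_h = 1070. Stratum weights W_h = N_h/N.
x̄_st = (160·369.41 + 470·635.98 + 440·868.31) / 1070 = 691.6566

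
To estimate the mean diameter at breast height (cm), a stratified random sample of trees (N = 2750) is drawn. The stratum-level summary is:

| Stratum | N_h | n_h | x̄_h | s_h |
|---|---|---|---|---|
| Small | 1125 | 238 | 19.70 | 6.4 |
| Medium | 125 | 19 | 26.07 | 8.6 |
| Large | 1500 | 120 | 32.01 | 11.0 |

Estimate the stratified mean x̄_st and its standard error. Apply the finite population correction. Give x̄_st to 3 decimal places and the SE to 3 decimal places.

x̄_st ≈ 26.704, SE ≈ 0.553

x̄_st = Σ W_h x̄_h = (1125·19.70 + 125·26.07 + 1500·32.01)/2750 = 26.70409
V̂(x̄_st) = Σ W_h² (1 − n_h/N_h) s_h²/n_h, with W_h = N_h/N and N = 2750:
  stratum Small: (1125/2750)²·(1 − 238/1125)·6.4²/238 = 0.0227088
  stratum Medium: (125/2750)²·(1 − 19/125)·8.6²/19 = 0.00682015
  stratum Large: (1500/2750)²·(1 − 120/1500)·11.0²/120 = 0.276
V̂(x̄_st) = 0.305529
SE(x̄_st) = √0.305529 = 0.552747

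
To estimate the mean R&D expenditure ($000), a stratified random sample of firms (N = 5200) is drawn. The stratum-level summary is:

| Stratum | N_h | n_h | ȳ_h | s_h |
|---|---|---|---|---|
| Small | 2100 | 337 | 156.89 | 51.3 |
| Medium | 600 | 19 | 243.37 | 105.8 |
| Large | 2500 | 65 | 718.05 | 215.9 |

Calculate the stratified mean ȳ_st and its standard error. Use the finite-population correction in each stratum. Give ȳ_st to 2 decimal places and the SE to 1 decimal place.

ȳ_st ≈ 436.66, SE ≈ 13.0

ȳ_st = Σ W_h ȳ_h = (2100·156.89 + 600·243.37 + 2500·718.05)/5200 = 436.65692
V̂(ȳ_st) = Σ W_h² (1 − n_h/N_h) s_h²/n_h, with W_h = N_h/N and N = 5200:
  stratum Small: (2100/5200)²·(1 − 337/2100)·51.3²/337 = 1.06923
  stratum Medium: (600/5200)²·(1 − 19/600)·105.8²/19 = 7.59519
  stratum Large: (2500/5200)²·(1 − 65/2500)·215.9²/65 = 161.445
V̂(ȳ_st) = 170.109
SE(ȳ_st) = √170.109 = 13.0426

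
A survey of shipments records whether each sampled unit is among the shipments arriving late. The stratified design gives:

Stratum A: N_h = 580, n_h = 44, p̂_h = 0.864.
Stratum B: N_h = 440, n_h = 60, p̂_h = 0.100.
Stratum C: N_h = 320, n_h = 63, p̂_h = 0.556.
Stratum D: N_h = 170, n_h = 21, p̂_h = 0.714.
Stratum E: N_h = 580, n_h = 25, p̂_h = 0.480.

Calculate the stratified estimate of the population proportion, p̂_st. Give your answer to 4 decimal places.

p̂_st ≈ 0.5372

N = 2090; stratum weights W_h = N_h/N.
p̂_st = Σ W_h p̂_h = (580·0.864 + 440·0.100 + 320·0.556 + 170·0.714 + 580·0.480)/2090 = 0.53723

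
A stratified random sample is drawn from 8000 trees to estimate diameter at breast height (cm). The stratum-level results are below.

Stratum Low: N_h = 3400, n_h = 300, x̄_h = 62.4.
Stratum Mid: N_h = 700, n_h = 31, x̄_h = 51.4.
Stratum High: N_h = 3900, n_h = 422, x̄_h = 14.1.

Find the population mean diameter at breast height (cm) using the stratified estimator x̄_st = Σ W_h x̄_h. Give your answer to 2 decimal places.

N = Σ N_h = 8000. Stratum weights W_h = N_h/N.
x̄_st = (3400·62.4 + 700·51.4 + 3900·14.1) / 8000 = 37.8912

x̄_st ≈ 37.89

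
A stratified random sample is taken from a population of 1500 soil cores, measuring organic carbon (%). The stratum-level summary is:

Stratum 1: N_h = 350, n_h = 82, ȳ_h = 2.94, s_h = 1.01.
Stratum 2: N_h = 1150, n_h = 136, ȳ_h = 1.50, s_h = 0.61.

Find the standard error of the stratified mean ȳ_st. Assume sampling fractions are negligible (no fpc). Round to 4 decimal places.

V̂(ȳ_st) = Σ W_h² s_h²/n_h, with W_h = N_h/N and N = 1500:
  stratum 1: (350/1500)²·1.01²/82 = 0.000677302
  stratum 2: (1150/1500)²·0.61²/136 = 0.00160818
V̂(ȳ_st) = 0.00228548
SE(ȳ_st) = √0.00228548 = 0.0478067

SE(ȳ_st) ≈ 0.0478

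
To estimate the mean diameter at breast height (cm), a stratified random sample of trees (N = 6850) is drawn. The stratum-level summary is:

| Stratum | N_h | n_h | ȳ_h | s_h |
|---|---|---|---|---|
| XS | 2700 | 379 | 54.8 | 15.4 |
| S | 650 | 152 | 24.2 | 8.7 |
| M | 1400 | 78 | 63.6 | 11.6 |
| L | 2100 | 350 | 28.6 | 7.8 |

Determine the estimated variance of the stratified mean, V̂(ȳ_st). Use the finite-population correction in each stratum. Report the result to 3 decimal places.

V̂(ȳ_st) ≈ 0.169

V̂(ȳ_st) = Σ W_h² (1 − n_h/N_h) s_h²/n_h, with W_h = N_h/N and N = 6850:
  stratum XS: (2700/6850)²·(1 − 379/2700)·15.4²/379 = 0.0835718
  stratum S: (650/6850)²·(1 − 152/650)·8.7²/152 = 0.00343524
  stratum M: (1400/6850)²·(1 − 78/1400)·11.6²/78 = 0.0680455
  stratum L: (2100/6850)²·(1 − 350/2100)·7.8²/350 = 0.0136144
V̂(ȳ_st) = 0.168667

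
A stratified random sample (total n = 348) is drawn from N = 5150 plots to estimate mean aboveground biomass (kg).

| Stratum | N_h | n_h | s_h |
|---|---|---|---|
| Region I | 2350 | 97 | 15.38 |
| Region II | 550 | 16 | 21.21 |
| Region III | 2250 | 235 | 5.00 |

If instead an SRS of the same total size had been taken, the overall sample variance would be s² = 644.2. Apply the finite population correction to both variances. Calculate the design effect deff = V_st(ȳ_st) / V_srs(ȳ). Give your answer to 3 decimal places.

V̂(ȳ_st) = Σ W_h² (1 − n_h/N_h) s_h²/n_h, with W_h = N_h/N and N = 5150:
  stratum Region I: (2350/5150)²·(1 − 97/2350)·15.38²/97 = 0.486806
  stratum Region II: (550/5150)²·(1 − 16/550)·21.21²/16 = 0.311351
  stratum Region III: (2250/5150)²·(1 − 235/2250)·5.00²/235 = 0.0181851
V_st = 0.816342
V_srs = (1 − 348/5150)·644.2/348 = 1.72606
deff = V_st / V_srs = 0.816342/1.72606 = 0.4730

deff ≈ 0.473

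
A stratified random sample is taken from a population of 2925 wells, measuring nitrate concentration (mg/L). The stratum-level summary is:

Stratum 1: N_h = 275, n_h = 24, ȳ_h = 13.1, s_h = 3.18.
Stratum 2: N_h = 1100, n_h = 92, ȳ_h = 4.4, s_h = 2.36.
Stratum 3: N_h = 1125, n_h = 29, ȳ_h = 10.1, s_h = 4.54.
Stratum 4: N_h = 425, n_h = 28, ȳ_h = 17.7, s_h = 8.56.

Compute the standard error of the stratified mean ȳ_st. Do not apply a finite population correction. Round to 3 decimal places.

SE(ȳ_st) ≈ 0.416

V̂(ȳ_st) = Σ W_h² s_h²/n_h, with W_h = N_h/N and N = 2925:
  stratum 1: (275/2925)²·3.18²/24 = 0.0037244
  stratum 2: (1100/2925)²·2.36²/92 = 0.00856189
  stratum 3: (1125/2925)²·4.54²/29 = 0.10514
  stratum 4: (425/2925)²·8.56²/28 = 0.0552479
V̂(ȳ_st) = 0.172674
SE(ȳ_st) = √0.172674 = 0.415541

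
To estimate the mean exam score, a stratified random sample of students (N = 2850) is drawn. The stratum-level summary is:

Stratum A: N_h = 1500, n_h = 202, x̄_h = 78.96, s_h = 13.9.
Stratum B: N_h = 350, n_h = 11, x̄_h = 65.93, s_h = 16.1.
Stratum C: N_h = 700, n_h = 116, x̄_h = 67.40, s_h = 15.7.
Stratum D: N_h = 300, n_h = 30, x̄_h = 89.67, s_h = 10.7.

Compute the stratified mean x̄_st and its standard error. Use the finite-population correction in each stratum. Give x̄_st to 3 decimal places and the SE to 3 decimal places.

x̄_st ≈ 75.648, SE ≈ 0.848

x̄_st = Σ W_h x̄_h = (1500·78.96 + 350·65.93 + 700·67.40 + 300·89.67)/2850 = 75.64789
V̂(x̄_st) = Σ W_h² (1 − n_h/N_h) s_h²/n_h, with W_h = N_h/N and N = 2850:
  stratum A: (1500/2850)²·(1 − 202/1500)·13.9²/202 = 0.229274
  stratum B: (350/2850)²·(1 − 11/350)·16.1²/11 = 0.344221
  stratum C: (700/2850)²·(1 − 116/700)·15.7²/116 = 0.106945
  stratum D: (300/2850)²·(1 − 30/300)·10.7²/30 = 0.0380576
V̂(x̄_st) = 0.718498
SE(x̄_st) = √0.718498 = 0.847642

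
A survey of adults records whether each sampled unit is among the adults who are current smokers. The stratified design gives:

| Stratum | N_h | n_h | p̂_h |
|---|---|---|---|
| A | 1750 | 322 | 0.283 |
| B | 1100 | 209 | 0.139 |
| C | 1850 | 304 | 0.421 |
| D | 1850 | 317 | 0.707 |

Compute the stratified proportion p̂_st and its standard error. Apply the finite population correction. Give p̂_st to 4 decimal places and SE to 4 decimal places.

p̂_st ≈ 0.4175, SE ≈ 0.0121

N = 6550; stratum weights W_h = N_h/N.
p̂_st = Σ W_h p̂_h = (1750·0.283 + 1100·0.139 + 1850·0.421 + 1850·0.707)/6550 = 0.41755
V̂(p̂_st) = Σ W_h² (1 − n_h/N_h) p̂_h(1−p̂_h)/(n_h−1):
  stratum A: (1750/6550)²·(1 − 322/1750)·0.283·0.717/321 = 3.682e-05
  stratum B: (1100/6550)²·(1 − 209/1100)·0.139·0.861/208 = 1.31444e-05
  stratum C: (1850/6550)²·(1 − 304/1850)·0.421·0.579/303 = 5.36311e-05
  stratum D: (1850/6550)²·(1 − 317/1850)·0.707·0.293/316 = 4.33342e-05
V̂(p̂_st) = 0.00014693; SE = √V̂ = 0.0121215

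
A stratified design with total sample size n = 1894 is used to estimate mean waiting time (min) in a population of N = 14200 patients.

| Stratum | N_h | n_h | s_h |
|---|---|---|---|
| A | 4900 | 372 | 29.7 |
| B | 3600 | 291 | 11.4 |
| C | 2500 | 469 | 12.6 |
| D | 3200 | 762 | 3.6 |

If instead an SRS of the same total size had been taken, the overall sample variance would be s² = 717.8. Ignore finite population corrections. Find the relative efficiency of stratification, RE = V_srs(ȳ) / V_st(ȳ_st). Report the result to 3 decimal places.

RE ≈ 1.175

V̂(ȳ_st) = Σ W_h² s_h²/n_h, with W_h = N_h/N and N = 14200:
  stratum A: (4900/14200)²·29.7²/372 = 0.282348
  stratum B: (3600/14200)²·11.4²/291 = 0.0287042
  stratum C: (2500/14200)²·12.6²/469 = 0.0104923
  stratum D: (3200/14200)²·3.6²/762 = 0.000863721
V_st = 0.322409
V_srs = s²/n = 717.8/1894 = 0.378986
Relative efficiency = V_srs / V_st = 0.378986/0.322409 = 1.1755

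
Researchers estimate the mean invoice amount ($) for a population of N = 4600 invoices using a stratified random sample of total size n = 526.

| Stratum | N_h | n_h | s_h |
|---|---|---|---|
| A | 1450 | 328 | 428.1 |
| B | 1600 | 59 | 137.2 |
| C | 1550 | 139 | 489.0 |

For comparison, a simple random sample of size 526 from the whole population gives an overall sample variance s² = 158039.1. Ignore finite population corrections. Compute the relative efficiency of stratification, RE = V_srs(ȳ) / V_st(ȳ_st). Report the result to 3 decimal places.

V̂(ȳ_st) = Σ W_h² s_h²/n_h, with W_h = N_h/N and N = 4600:
  stratum A: (1450/4600)²·428.1²/328 = 55.5184
  stratum B: (1600/4600)²·137.2²/59 = 38.5994
  stratum C: (1550/4600)²·489.0²/139 = 195.322
V_st = 289.44
V_srs = s²/n = 158039.1/526 = 300.455
Relative efficiency = V_srs / V_st = 300.455/289.44 = 1.0381

RE ≈ 1.038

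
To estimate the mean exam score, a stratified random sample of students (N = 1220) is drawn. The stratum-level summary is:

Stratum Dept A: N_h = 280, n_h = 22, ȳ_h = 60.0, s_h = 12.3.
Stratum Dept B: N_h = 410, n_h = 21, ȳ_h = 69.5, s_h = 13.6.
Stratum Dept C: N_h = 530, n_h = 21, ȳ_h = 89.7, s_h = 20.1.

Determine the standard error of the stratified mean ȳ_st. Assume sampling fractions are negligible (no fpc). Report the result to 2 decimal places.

V̂(ȳ_st) = Σ W_h² s_h²/n_h, with W_h = N_h/N and N = 1220:
  stratum Dept A: (280/1220)²·12.3²/22 = 0.36223
  stratum Dept B: (410/1220)²·13.6²/21 = 0.994733
  stratum Dept C: (530/1220)²·20.1²/21 = 3.63082
V̂(ȳ_st) = 4.98778
SE(ȳ_st) = √4.98778 = 2.23333

SE(ȳ_st) ≈ 2.23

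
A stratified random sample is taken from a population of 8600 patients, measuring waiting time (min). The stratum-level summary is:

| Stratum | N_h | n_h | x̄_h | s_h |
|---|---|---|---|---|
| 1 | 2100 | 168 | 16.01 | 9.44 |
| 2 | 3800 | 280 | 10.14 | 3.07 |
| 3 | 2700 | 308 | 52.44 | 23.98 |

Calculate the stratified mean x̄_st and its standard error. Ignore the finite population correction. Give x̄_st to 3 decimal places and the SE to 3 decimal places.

x̄_st = Σ W_h x̄_h = (2100·16.01 + 3800·10.14 + 2700·52.44)/8600 = 24.85360
V̂(x̄_st) = Σ W_h² s_h²/n_h, with W_h = N_h/N and N = 8600:
  stratum 1: (2100/8600)²·9.44²/168 = 0.0316283
  stratum 2: (3800/8600)²·3.07²/280 = 0.00657187
  stratum 3: (2700/8600)²·23.98²/308 = 0.184026
V̂(x̄_st) = 0.222226
SE(x̄_st) = √0.222226 = 0.471408

x̄_st ≈ 24.854, SE ≈ 0.471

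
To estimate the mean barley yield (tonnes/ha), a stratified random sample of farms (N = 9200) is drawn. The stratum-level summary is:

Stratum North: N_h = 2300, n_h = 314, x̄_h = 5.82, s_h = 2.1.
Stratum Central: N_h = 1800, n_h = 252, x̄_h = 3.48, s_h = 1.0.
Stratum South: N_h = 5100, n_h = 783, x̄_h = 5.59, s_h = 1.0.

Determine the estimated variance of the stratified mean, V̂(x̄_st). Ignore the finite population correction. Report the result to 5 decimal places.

V̂(x̄_st) ≈ 0.00142

V̂(x̄_st) = Σ W_h² s_h²/n_h, with W_h = N_h/N and N = 9200:
  stratum North: (2300/9200)²·2.1²/314 = 0.000877787
  stratum Central: (1800/9200)²·1.0²/252 = 0.000151904
  stratum South: (5100/9200)²·1.0²/783 = 0.000392467
V̂(x̄_st) = 0.00142216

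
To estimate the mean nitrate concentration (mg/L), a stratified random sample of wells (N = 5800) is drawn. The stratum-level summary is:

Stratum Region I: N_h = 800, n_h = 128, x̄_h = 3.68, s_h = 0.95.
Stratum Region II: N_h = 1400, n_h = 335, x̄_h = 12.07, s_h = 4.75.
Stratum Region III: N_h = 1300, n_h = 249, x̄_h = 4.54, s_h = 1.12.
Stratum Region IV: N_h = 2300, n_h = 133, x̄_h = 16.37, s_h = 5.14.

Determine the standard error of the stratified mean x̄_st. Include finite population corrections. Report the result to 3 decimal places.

V̂(x̄_st) = Σ W_h² (1 − n_h/N_h) s_h²/n_h, with W_h = N_h/N and N = 5800:
  stratum Region I: (800/5800)²·(1 − 128/800)·0.95²/128 = 0.000112678
  stratum Region II: (1400/5800)²·(1 − 335/1400)·4.75²/335 = 0.00298514
  stratum Region III: (1300/5800)²·(1 − 249/1300)·1.12²/249 = 0.00020461
  stratum Region IV: (2300/5800)²·(1 − 133/2300)·5.14²/133 = 0.029431
V̂(x̄_st) = 0.0327334
SE(x̄_st) = √0.0327334 = 0.180924

SE(x̄_st) ≈ 0.181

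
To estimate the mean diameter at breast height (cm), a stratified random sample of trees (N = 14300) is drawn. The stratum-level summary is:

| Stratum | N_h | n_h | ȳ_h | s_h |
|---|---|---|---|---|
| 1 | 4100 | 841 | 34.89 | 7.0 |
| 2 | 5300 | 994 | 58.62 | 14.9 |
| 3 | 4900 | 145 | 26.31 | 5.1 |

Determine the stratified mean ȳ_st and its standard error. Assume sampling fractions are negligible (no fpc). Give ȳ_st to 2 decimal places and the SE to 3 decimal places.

ȳ_st ≈ 40.75, SE ≈ 0.238

ȳ_st = Σ W_h ȳ_h = (4100·34.89 + 5300·58.62 + 4900·26.31)/14300 = 40.74503
V̂(ȳ_st) = Σ W_h² s_h²/n_h, with W_h = N_h/N and N = 14300:
  stratum 1: (4100/14300)²·7.0²/841 = 0.00478956
  stratum 2: (5300/14300)²·14.9²/994 = 0.0306807
  stratum 3: (4900/14300)²·5.1²/145 = 0.0210617
V̂(ȳ_st) = 0.056532
SE(ȳ_st) = √0.056532 = 0.237764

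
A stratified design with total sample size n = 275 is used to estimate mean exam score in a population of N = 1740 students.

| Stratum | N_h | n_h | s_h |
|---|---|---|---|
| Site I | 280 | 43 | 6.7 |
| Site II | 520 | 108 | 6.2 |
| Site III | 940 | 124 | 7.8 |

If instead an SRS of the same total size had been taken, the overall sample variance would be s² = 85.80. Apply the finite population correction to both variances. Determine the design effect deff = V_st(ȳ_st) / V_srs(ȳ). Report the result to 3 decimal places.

V̂(ȳ_st) = Σ W_h² (1 − n_h/N_h) s_h²/n_h, with W_h = N_h/N and N = 1740:
  stratum Site I: (280/1740)²·(1 − 43/280)·6.7²/43 = 0.0228817
  stratum Site II: (520/1740)²·(1 − 108/520)·6.2²/108 = 0.0251861
  stratum Site III: (940/1740)²·(1 − 124/940)·7.8²/124 = 0.124305
V_st = 0.172372
V_srs = (1 − 275/1740)·85.80/275 = 0.26269
deff = V_st / V_srs = 0.172372/0.26269 = 0.6562

deff ≈ 0.656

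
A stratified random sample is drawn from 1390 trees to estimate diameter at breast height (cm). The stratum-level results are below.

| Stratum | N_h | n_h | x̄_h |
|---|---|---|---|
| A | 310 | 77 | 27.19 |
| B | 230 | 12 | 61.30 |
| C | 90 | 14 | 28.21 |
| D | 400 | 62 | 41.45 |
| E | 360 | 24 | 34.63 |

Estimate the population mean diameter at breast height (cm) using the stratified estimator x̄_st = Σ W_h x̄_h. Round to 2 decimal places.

N = Σ N_h = 1390. Stratum weights W_h = N_h/N.
x̄_st = (310·27.19 + 230·61.30 + 90·28.21 + 400·41.45 + 360·34.63) / 1390 = 38.9306

x̄_st ≈ 38.93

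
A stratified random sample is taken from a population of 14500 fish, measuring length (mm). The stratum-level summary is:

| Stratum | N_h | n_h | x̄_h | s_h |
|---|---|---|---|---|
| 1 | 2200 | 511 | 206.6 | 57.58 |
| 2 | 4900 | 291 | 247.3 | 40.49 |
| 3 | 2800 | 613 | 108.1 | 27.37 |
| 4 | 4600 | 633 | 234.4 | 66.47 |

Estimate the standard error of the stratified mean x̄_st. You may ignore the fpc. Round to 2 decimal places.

V̂(x̄_st) = Σ W_h² s_h²/n_h, with W_h = N_h/N and N = 14500:
  stratum 1: (2200/14500)²·57.58²/511 = 0.149359
  stratum 2: (4900/14500)²·40.49²/291 = 0.643367
  stratum 3: (2800/14500)²·27.37²/613 = 0.045569
  stratum 4: (4600/14500)²·66.47²/633 = 0.702469
V̂(x̄_st) = 1.54076
SE(x̄_st) = √1.54076 = 1.24128

SE(x̄_st) ≈ 1.24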